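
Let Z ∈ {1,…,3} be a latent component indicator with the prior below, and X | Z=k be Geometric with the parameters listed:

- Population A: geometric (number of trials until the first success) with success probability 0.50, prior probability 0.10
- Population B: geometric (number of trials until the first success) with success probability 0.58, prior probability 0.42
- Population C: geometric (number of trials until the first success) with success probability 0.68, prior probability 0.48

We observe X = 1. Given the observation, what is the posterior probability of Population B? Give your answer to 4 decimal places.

0.3929

The responsibility of component k is w_k f_k(x) divided by Σ_j w_j f_j(x).
Evaluate each component's likelihood at the observed value:
  L_A = 0.50·(1−0.50)^0 = 0.50·1 = 0.5
  L_B = 0.58·(1−0.58)^0 = 0.58·1 = 0.58
  L_C = 0.68·(1−0.68)^0 = 0.68·1 = 0.68
Multiply by the mixture weights:
  w_A·L_A = 0.10 × 0.5 = 0.05
  w_B·L_B = 0.42 × 0.58 = 0.2436
  w_C·L_C = 0.48 × 0.68 = 0.3264
Marginal: 0.05 + 0.2436 + 0.3264 = 0.62
P(Population B | 1) ≈ 0.3929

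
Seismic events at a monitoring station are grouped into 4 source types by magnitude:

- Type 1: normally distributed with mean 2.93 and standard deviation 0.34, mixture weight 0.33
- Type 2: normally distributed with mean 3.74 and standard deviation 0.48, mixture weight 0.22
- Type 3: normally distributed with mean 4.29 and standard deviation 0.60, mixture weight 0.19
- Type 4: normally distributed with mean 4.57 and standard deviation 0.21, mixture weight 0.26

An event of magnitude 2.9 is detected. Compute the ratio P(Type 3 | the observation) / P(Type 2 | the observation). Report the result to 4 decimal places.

0.2183

Since P(k|x) ∝ P(Z=k) f_k(x), the posterior odds are P(Z=i) f_i(x) / (P(Z=j) f_j(x)).
Evaluate each component's likelihood at the observed value:
  L_1 = (1/(0.34·√(2π)))·exp(−(2.9−2.93)²/(2·0.34²)) = 1.173360·exp(-0.00389) = 1.1688
  L_2 = (1/(0.48·√(2π)))·exp(−(2.9−3.74)²/(2·0.48²)) = 0.831130·exp(-1.53125) = 0.179744
  L_3 = (1/(0.60·√(2π)))·exp(−(2.9−4.29)²/(2·0.60²)) = 0.664904·exp(-2.68347) = 0.0454299
  L_4 = (1/(0.21·√(2π)))·exp(−(2.9−4.57)²/(2·0.21²)) = 1.899725·exp(-31.62018) = 3.51739e-14
Posterior odds = (P(Z=3)·L_3) / (P(Z=2)·L_2) = (0.19·0.0454299) / (0.22·0.179744) = 0.00863168 / 0.0395438 ≈ 0.2183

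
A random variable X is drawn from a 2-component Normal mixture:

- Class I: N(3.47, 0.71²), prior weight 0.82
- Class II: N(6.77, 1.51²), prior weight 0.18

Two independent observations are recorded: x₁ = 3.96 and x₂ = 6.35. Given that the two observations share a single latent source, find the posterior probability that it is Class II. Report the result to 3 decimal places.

0.975

P(component k | x) = π_k·f_k(x) / marginal(x), where marginal(x) = Σ_j π_j·f_j(x).
Since both observations come from the same component, the likelihood for component k is f_k(x₁)·f_k(x₂).
  L_I = [0.442818] × [0.000150223] = 6.65217e-05
  L_II = [0.0467672] × [0.254175] = 0.0118871
Multiply by the mixture weights:
  π_I·L_I = 0.82 × 6.65217e-05 = 5.45478e-05
  π_II·L_II = 0.18 × 0.0118871 = 0.00213967
Denominator: 5.45478e-05 + 0.00213967 = 0.00219422
So the posterior for Class II is 0.00213967 / 0.00219422 ≈ 0.975.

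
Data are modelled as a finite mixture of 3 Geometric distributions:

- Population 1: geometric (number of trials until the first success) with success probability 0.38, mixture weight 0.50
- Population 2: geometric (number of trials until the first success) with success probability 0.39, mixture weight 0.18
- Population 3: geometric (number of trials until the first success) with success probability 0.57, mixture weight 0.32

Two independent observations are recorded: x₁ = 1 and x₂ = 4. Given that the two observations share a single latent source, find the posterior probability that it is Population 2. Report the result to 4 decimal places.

Posterior ∝ prior × likelihood, so P(k | x) ∝ w_k f_k(x); normalise over all components.
Since both observations come from the same component, the likelihood for component k is f_k(x₁)·f_k(x₂).
  p_1 = [0.38·(1−0.38)^0 = 0.38·1 = 0.38] × [0.0905646] = 0.0344146
  p_2 = [0.39·(1−0.39)^0 = 0.39·1 = 0.39] × [0.0885226] = 0.0345238
  p_3 = [0.57·(1−0.57)^0 = 0.57·1 = 0.57] × [0.045319] = 0.0258318
Unnormalised posteriors:
  w_1·p_1 = 0.50 × 0.0344146 = 0.0172073
  w_2·p_2 = 0.18 × 0.0345238 = 0.00621429
  w_3·p_3 = 0.32 × 0.0258318 = 0.00826618
Marginal: 0.0172073 + 0.00621429 + 0.00826618 = 0.0316878
Responsibility of Population 2: 0.00621429 / 0.0316878 ≈ 0.1961

0.1961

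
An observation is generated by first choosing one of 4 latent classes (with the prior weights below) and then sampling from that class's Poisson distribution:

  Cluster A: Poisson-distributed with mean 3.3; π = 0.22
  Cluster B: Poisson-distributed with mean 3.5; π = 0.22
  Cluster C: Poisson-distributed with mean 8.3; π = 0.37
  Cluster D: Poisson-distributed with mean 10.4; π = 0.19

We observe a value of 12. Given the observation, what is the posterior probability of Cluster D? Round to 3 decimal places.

Posterior ∝ prior × likelihood, so P(k | x) ∝ P(Z=k) f_k(x); normalise over all components.
Evaluate each component's likelihood at the observed value:
  L_A = e^(−3.3)·3.3^12/12! = 0.000128428
  L_B = e^(−3.5)·3.5^12/12! = 0.000213034
  L_C = e^(−8.3)·8.3^12/12! = 0.0554569
  L_D = e^(−10.4)·10.4^12/12! = 0.101719
Weight by the priors:
  P(Z=A)·L_A = 0.22 × 0.000128428 = 2.82541e-05
  P(Z=B)·L_B = 0.22 × 0.000213034 = 4.68675e-05
  P(Z=C)·L_C = 0.37 × 0.0554569 = 0.0205191
  P(Z=D)·L_D = 0.19 × 0.101719 = 0.0193265
Denominator: 2.82541e-05 + 4.68675e-05 + 0.0205191 + 0.0193265 = 0.0399207
So the posterior for Cluster D is 0.0193265 / 0.0399207 ≈ 0.484.

0.484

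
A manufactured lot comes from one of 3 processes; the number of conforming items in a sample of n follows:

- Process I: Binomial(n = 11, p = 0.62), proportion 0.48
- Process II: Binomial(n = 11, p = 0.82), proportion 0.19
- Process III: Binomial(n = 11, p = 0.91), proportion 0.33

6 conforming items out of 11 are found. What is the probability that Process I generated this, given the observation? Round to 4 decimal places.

0.9473

P(component k | x) = π_k·f_k(x) / marginal(x), where marginal(x) = Σ_j π_j·f_j(x).
Binomial probabilities:
  p_I = C(11,6)·0.62^6·0.38^5 = 462·0.0568002·0.00792352 = 0.207927
  p_II = C(11,6)·0.82^6·0.18^5 = 462·0.304007·0.000188957 = 0.0265392
  p_III = C(11,6)·0.91^6·0.09^5 = 462·0.567869·5.9049e-06 = 0.00154918
Weight by the priors:
  π_I·p_I = 0.48 × 0.207927 = 0.0998048
  π_II·p_II = 0.19 × 0.0265392 = 0.00504245
  π_III·p_III = 0.33 × 0.00154918 = 0.000511231
Sum: 0.0998048 + 0.00504245 + 0.000511231 = 0.105358
So the posterior for Process I is 0.0998048 / 0.105358 ≈ 0.9473.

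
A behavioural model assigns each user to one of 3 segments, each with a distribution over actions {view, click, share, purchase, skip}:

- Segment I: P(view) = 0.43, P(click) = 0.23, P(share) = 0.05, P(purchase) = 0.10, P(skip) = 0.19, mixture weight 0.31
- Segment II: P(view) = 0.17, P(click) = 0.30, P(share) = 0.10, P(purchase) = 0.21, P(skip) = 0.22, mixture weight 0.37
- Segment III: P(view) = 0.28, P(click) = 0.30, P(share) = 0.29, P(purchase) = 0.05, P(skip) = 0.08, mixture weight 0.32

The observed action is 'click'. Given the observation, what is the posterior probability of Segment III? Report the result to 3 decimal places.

Posterior ∝ prior × likelihood, so P(k | x) ∝ P(Z=k) f_k(x); normalise over all components.
Component likelihoods at x = 'click':
  L_I = P(click | comp) = 0.23
  L_II = P(click | comp) = 0.30
  L_III = P(click | comp) = 0.30
Unnormalised posteriors:
  P(Z=I)·L_I = 0.31 × 0.23 = 0.0713
  P(Z=II)·L_II = 0.37 × 0.3 = 0.111
  P(Z=III)·L_III = 0.32 × 0.3 = 0.096
Evidence: 0.0713 + 0.111 + 0.096 = 0.2783
So the posterior for Segment III is 0.096 / 0.2783 ≈ 0.345.

0.345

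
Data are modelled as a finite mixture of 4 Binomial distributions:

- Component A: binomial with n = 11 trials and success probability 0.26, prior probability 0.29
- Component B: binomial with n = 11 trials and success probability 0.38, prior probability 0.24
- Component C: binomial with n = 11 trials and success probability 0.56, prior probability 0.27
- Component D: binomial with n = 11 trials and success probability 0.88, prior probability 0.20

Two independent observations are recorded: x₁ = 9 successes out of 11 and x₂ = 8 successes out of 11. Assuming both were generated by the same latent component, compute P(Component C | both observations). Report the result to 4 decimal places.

0.2911

The responsibility of component k is π_k f_k(x) divided by Σ_j π_j f_j(x).
Since both observations come from the same component, the likelihood for component k is f_k(x₁)·f_k(x₂).
  p_A = [0.000163526] × [0.00139626] = 2.28324e-07
  p_B = [0.003493] × [0.0170973] = 5.97209e-05
  p_C = [0.0576714] × [0.13594] = 0.00783983
  p_D = [0.250651] × [0.102539] = 0.0257015
Prior × likelihood for each component:
  π_A·p_A = 0.29 × 2.28324e-07 = 6.6214e-08
  π_B·p_B = 0.24 × 5.97209e-05 = 1.4333e-05
  π_C·p_C = 0.27 × 0.00783983 = 0.00211675
  π_D·p_D = 0.20 × 0.0257015 = 0.0051403
Normaliser: 6.6214e-08 + 1.4333e-05 + 0.00211675 + 0.0051403 = 0.00727145
Responsibility of Component C: 0.00211675 / 0.00727145 ≈ 0.2911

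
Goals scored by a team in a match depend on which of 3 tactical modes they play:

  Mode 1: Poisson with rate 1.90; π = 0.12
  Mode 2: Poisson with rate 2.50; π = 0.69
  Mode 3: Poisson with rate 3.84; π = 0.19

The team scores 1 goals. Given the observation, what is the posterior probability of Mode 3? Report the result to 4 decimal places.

Apply Bayes' rule: the posterior for each component is proportional to its prior times its likelihood at x.
Poisson probabilities:
  f_1 = 0.28418
  f_2 = 0.205212
  f_3 = 0.0825354
Multiply by the mixture weights:
  P(Z=1)·f_1 = 0.12 × 0.28418 = 0.0341016
  P(Z=2)·f_2 = 0.69 × 0.205212 = 0.141597
  P(Z=3)·f_3 = 0.19 × 0.0825354 = 0.0156817
Marginal: 0.0341016 + 0.141597 + 0.0156817 = 0.19138
P(Mode 3 | data) ≈ 0.0819

0.0819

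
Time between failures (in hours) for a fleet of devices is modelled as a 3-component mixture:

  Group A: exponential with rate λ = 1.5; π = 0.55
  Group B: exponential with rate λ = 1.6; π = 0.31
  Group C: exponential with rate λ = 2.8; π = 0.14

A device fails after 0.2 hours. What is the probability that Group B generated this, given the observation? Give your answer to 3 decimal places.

0.301

The responsibility of component k is P(Z=k) f_k(x) divided by Σ_j P(Z=j) f_j(x).
Exponential densities:
  L_A = 1.5·e^(−1.5·0.2) = 1.5·e^(−0.3000) = 1.11123
  L_B = 1.6·e^(−1.6·0.2) = 1.6·e^(−0.3200) = 1.16184
  L_C = 2.8·e^(−2.8·0.2) = 2.8·e^(−0.5600) = 1.59939
Prior × likelihood for each component:
  P(Z=A)·L_A = 0.55 × 1.11123 = 0.611175
  P(Z=B)·L_B = 0.31 × 1.16184 = 0.36017
  P(Z=C)·L_C = 0.14 × 1.59939 = 0.223914
Denominator: 0.611175 + 0.36017 + 0.223914 = 1.19526
P(Group B | 0.2 hours) ≈ 0.301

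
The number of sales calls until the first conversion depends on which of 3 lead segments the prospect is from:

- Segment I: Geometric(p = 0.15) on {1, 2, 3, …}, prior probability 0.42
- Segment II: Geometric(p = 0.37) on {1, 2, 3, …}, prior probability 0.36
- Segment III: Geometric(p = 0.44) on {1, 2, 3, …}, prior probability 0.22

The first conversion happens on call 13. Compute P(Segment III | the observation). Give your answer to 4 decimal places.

The responsibility of component k is P(Z=k) f_k(x) divided by Σ_j P(Z=j) f_j(x).
Geometric probabilities:
  p_I = 0.0213363
  p_II = 0.0014464
  p_III = 0.000418513
Prior × likelihood for each component:
  P(Z=I)·p_I = 0.42 × 0.0213363 = 0.00896123
  P(Z=II)·p_II = 0.36 × 0.0014464 = 0.000520704
  P(Z=III)·p_III = 0.22 × 0.000418513 = 9.20729e-05
Marginal: 0.00896123 + 0.000520704 + 9.20729e-05 = 0.00957401
P(Segment III | the observation) = 9.20729e-05 / 0.00957401 ≈ 0.0096

0.0096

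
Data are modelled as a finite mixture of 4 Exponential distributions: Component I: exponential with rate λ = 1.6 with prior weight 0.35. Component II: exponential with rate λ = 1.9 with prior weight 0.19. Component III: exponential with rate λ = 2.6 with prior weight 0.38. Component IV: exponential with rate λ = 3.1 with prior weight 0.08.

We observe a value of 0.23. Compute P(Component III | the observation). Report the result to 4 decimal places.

Posterior ∝ prior × likelihood, so P(k | x) ∝ π_k f_k(x); normalise over all components.
Evaluate each component's likelihood at the observed value:
  p_I = 1.6·e^(−1.6·0.23) = 1.6·e^(−0.3680) = 1.10739
  p_II = 1.9·e^(−1.9·0.23) = 1.9·e^(−0.4370) = 1.22735
  p_III = 2.6·e^(−2.6·0.23) = 2.6·e^(−0.5980) = 1.42977
  p_IV = 3.1·e^(−3.1·0.23) = 3.1·e^(−0.7130) = 1.51953
Unnormalised posteriors:
  π_I·p_I = 0.35 × 1.10739 = 0.387586
  π_II·p_II = 0.19 × 1.22735 = 0.233196
  π_III·p_III = 0.38 × 1.42977 = 0.543311
  π_IV·p_IV = 0.08 × 1.51953 = 0.121563
Normaliser: 0.387586 + 0.233196 + 0.543311 + 0.121563 = 1.28566
So the posterior for Component III is 0.543311 / 1.28566 ≈ 0.4226.

0.4226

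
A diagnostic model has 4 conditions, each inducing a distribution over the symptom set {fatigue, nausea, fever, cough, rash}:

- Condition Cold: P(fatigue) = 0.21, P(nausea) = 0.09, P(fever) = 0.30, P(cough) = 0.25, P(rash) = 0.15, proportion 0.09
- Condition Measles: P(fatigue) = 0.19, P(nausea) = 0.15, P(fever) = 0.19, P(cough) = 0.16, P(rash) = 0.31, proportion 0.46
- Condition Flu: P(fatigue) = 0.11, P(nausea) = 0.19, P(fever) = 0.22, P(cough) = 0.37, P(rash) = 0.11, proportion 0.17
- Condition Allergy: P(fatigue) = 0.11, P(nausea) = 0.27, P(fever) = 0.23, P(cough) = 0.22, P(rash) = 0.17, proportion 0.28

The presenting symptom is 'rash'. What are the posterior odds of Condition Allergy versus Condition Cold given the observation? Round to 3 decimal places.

Only the two components matter; the odds are (π_i f_i(x)) / (π_j f_j(x)).
Evaluate each component's likelihood at the observed value:
  L_Cold = P(rash | comp) = 0.15
  L_Measles = P(rash | comp) = 0.31
  L_Flu = P(rash | comp) = 0.11
  L_Allergy = P(rash | comp) = 0.17
Posterior odds = (π_Allergy·L_Allergy) / (π_Cold·L_Cold) = (0.28·0.17) / (0.09·0.15) = 0.0476 / 0.0135 ≈ 3.526

3.526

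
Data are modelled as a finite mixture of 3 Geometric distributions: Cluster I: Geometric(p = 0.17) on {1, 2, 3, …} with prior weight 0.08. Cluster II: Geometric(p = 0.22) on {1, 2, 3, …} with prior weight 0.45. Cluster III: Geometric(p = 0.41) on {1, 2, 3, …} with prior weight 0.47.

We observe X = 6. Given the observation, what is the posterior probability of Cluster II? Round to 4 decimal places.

0.5990

Apply Bayes' rule: the posterior for each component is proportional to its prior times its likelihood at x.
Component likelihoods at x = 6:
  p_I = 0.17·(1−0.17)^5 = 0.17·0.393904 = 0.0669637
  p_II = 0.22·(1−0.22)^5 = 0.22·0.288717 = 0.0635178
  p_III = 0.41·(1−0.41)^5 = 0.41·0.0714924 = 0.0293119
Unnormalised posteriors:
  P(Z=I)·p_I = 0.08 × 0.0669637 = 0.0053571
  P(Z=II)·p_II = 0.45 × 0.0635178 = 0.028583
  P(Z=III)·p_III = 0.47 × 0.0293119 = 0.0137766
Normaliser: 0.0053571 + 0.028583 + 0.0137766 = 0.0477167
P(Cluster II | the observation) ≈ 0.5990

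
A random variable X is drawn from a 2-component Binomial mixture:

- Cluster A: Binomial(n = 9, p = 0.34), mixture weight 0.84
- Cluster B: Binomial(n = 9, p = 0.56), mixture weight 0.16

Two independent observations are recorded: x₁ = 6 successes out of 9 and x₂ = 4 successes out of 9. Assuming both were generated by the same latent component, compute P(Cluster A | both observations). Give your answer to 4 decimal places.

0.4780

By Bayes' theorem, P(k | x) = w_k f_k(x) / Σ_j w_j f_j(x).
Since both observations come from the same component, the likelihood for component k is f_k(x₁)·f_k(x₂).
  f_A = [C(9,6)·0.34^6·0.66^3 = 84·0.0015448·0.287496 = 0.0373065] × [0.210866] = 0.00786666
  f_B = [C(9,6)·0.56^6·0.44^3 = 84·0.030841·0.085184 = 0.220681] × [0.204355] = 0.0450974
Prior × likelihood for each component:
  w_A·f_A = 0.84 × 0.00786666 = 0.006608
  w_B·f_B = 0.16 × 0.0450974 = 0.00721558
Marginal: 0.006608 + 0.00721558 = 0.0138236
Responsibility of Cluster A: 0.006608 / 0.0138236 ≈ 0.4780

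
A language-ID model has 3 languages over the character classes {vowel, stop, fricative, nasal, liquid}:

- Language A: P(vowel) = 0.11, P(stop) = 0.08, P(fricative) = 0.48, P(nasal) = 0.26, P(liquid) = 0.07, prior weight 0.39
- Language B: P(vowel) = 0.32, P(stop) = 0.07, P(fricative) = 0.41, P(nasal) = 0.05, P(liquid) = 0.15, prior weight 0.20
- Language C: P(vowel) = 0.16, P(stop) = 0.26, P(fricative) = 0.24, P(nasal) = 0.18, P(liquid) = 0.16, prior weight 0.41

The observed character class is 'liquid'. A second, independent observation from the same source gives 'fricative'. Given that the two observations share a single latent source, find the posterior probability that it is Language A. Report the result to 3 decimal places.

0.318

Apply Bayes' rule: the posterior for each component is proportional to its prior times its likelihood at x.
Since both observations come from the same component, the likelihood for component k is f_k(x₁)·f_k(x₂).
  L_A = [P(liquid | comp) = 0.07] × [0.48] = 0.0336
  L_B = [P(liquid | comp) = 0.15] × [0.41] = 0.0615
  L_C = [P(liquid | comp) = 0.16] × [0.24] = 0.0384
Prior × likelihood for each component:
  w_A·L_A = 0.39 × 0.0336 = 0.013104
  w_B·L_B = 0.20 × 0.0615 = 0.0123
  w_C·L_C = 0.41 × 0.0384 = 0.015744
Evidence: 0.013104 + 0.0123 + 0.015744 = 0.041148
P(Language A | x₁, x₂) ≈ 0.318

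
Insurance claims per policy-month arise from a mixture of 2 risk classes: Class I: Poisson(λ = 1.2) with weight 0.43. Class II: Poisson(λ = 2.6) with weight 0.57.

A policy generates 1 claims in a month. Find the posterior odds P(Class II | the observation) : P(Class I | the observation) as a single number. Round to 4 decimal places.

Posterior odds = (π_i f_i(x)) / (π_j f_j(x)); the normalising sum cancels.
Poisson probabilities:
  f_I = 0.361433
  f_II = 0.193111
Posterior odds = (π_II·f_II) / (π_I·f_I) = (0.57·0.193111) / (0.43·0.361433) = 0.110073 / 0.155416 ≈ 0.7082

0.7082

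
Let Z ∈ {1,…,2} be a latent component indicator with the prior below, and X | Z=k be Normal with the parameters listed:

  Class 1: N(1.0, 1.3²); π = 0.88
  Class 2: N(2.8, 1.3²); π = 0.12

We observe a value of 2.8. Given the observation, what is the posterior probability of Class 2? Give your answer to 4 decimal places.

0.2623

The responsibility of component k is π_k f_k(x) divided by Σ_j π_j f_j(x).
Normal densities:
  p_1 = (1/(1.3·√(2π)))·exp(−(2.8−1.0)²/(2·1.3²)) = 0.306879·exp(-0.95858) = 0.117669
  p_2 = (1/(1.3·√(2π)))·exp(−(2.8−2.8)²/(2·1.3²)) = 0.306879·exp(-0.00000) = 0.306879
Multiply by the mixture weights:
  π_1·p_1 = 0.88 × 0.117669 = 0.103548
  π_2·p_2 = 0.12 × 0.306879 = 0.0368254
Denominator: 0.103548 + 0.0368254 = 0.140374
Responsibility of Class 2: 0.0368254 / 0.140374 ≈ 0.2623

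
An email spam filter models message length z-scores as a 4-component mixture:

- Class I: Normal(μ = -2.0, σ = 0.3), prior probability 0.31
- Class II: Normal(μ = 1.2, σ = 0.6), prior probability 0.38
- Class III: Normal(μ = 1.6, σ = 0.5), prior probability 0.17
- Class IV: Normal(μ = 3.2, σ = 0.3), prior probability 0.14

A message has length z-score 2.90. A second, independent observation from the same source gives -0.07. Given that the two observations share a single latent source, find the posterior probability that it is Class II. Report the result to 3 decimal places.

By Bayes' theorem, P(k | x) = π_k f_k(x) / Σ_j π_j f_j(x).
Since both observations come from the same component, the likelihood for component k is f_k(x₁)·f_k(x₂).
  p_I = [1.56218e-58] × [1.36945e-09] = 2.13933e-67
  p_II = [0.0120102] × [0.0707748] = 0.000850018
  p_III = [0.0271659] × [0.0030167] = 8.19515e-05
  p_IV = [0.806569] × [2.11118e-26] = 1.70281e-26
Prior × likelihood for each component:
  π_I·p_I = 0.31 × 2.13933e-67 = 6.63192e-68
  π_II·p_II = 0.38 × 0.000850018 = 0.000323007
  π_III·p_III = 0.17 × 8.19515e-05 = 1.39318e-05
  π_IV·p_IV = 0.14 × 1.70281e-26 = 2.38394e-27
Normaliser: 6.63192e-68 + 0.000323007 + 1.39318e-05 + 2.38394e-27 = 0.000336938
P(Class II | x₁, x₂) ≈ 0.959

0.959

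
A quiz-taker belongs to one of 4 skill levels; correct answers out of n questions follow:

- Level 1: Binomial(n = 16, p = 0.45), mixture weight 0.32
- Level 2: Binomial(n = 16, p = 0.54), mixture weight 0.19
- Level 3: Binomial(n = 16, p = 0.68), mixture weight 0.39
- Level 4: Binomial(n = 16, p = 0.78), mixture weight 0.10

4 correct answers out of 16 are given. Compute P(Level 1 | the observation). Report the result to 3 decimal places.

By Bayes' theorem, P(k | x) = w_k f_k(x) / Σ_j w_j f_j(x).
Evaluate each component's likelihood at the observed value:
  f_1 = 0.0571839
  f_2 = 0.0138912
  f_3 = 0.000448649
  f_4 = 8.66008e-06
Multiply by the mixture weights:
  w_1·f_1 = 0.32 × 0.0571839 = 0.0182988
  w_2·f_2 = 0.19 × 0.0138912 = 0.00263933
  w_3·f_3 = 0.39 × 0.000448649 = 0.000174973
  w_4·f_4 = 0.10 × 8.66008e-06 = 8.66008e-07
Normaliser: 0.0182988 + 0.00263933 + 0.000174973 + 8.66008e-07 = 0.021114
Responsibility of Level 1: 0.0182988 / 0.021114 ≈ 0.867

0.867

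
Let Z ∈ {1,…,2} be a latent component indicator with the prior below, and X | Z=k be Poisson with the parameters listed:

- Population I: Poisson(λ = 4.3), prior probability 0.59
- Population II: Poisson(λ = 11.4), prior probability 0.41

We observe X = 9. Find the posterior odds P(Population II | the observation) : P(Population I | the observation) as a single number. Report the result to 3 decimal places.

3.710

Since P(k|x) ∝ w_k f_k(x), the posterior odds are w_i f_i(x) / (w_j f_j(x)).
Component likelihoods at x = 9:
  p_I = 0.0187926
  p_II = 0.100328
Posterior odds = (w_II·p_II) / (w_I·p_I) = (0.41·0.100328) / (0.59·0.0187926) = 0.0411346 / 0.0110876 ≈ 3.710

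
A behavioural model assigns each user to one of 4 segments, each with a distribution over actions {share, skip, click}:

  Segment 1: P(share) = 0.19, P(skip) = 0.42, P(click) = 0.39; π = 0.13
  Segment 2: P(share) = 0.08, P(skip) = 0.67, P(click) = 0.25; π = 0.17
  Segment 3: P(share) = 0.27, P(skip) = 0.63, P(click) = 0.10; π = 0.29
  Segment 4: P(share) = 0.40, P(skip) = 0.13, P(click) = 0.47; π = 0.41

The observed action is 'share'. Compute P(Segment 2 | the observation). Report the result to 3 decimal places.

0.048

P(component k | x) = π_k·f_k(x) / marginal(x), where marginal(x) = Σ_j π_j·f_j(x).
Evaluate each component's likelihood at the observed value:
  L_1 = 0.19
  L_2 = 0.08
  L_3 = 0.27
  L_4 = 0.4
Multiply by the mixture weights:
  π_1·L_1 = 0.13 × 0.19 = 0.0247
  π_2·L_2 = 0.17 × 0.08 = 0.0136
  π_3·L_3 = 0.29 × 0.27 = 0.0783
  π_4·L_4 = 0.41 × 0.4 = 0.164
Normaliser: 0.0247 + 0.0136 + 0.0783 + 0.164 = 0.2806
Responsibility of Segment 2: 0.0136 / 0.2806 ≈ 0.048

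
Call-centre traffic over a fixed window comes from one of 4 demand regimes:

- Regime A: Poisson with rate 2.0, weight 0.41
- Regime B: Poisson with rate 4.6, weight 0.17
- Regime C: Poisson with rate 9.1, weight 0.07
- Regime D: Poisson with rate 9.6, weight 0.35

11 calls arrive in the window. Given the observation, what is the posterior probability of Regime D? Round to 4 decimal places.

Apply Bayes' rule: the posterior for each component is proportional to its prior times its likelihood at x.
Poisson probabilities:
  p_A = 6.94361e-06
  p_B = 0.00491389
  p_C = 0.0991334
  p_D = 0.108293
Prior × likelihood for each component:
  P(Z=A)·p_A = 0.41 × 6.94361e-06 = 2.84688e-06
  P(Z=B)·p_B = 0.17 × 0.00491389 = 0.000835362
  P(Z=C)·p_C = 0.07 × 0.0991334 = 0.00693933
  P(Z=D)·p_D = 0.35 × 0.108293 = 0.0379026
Denominator: 2.84688e-06 + 0.000835362 + 0.00693933 + 0.0379026 = 0.0456801
So the posterior for Regime D is 0.0379026 / 0.0456801 ≈ 0.8297.

0.8297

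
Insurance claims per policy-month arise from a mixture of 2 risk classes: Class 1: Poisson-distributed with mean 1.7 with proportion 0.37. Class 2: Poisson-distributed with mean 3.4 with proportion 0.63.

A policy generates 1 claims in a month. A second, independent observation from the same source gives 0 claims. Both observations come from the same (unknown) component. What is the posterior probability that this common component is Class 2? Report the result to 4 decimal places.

By Bayes' theorem, P(k | x) = w_k f_k(x) / Σ_j w_j f_j(x).
Since both observations come from the same component, the likelihood for component k is f_k(x₁)·f_k(x₂).
  L_1 = [0.310562] × [0.182684] = 0.0567346
  L_2 = [0.113469] × [0.0333733] = 0.00378684
Prior × likelihood for each component:
  w_1·L_1 = 0.37 × 0.0567346 = 0.0209918
  w_2·L_2 = 0.63 × 0.00378684 = 0.00238571
Denominator: 0.0209918 + 0.00238571 = 0.0233775
So the posterior for Class 2 is 0.00238571 / 0.0233775 ≈ 0.1021.

0.1021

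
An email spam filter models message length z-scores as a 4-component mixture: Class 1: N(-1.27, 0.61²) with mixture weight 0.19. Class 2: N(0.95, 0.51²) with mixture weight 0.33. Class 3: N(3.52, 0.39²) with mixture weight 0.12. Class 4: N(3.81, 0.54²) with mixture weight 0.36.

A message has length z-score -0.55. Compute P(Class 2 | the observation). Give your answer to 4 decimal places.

Posterior ∝ prior × likelihood, so P(k | x) ∝ P(Z=k) f_k(x); normalise over all components.
Normal densities:
  L_1 = 0.325879
  L_2 = 0.0103491
  L_3 = 2.295e-24
  L_4 = 5.15872e-15
Prior × likelihood for each component:
  P(Z=1)·L_1 = 0.19 × 0.325879 = 0.061917
  P(Z=2)·L_2 = 0.33 × 0.0103491 = 0.00341521
  P(Z=3)·L_3 = 0.12 × 2.295e-24 = 2.754e-25
  P(Z=4)·L_4 = 0.36 × 5.15872e-15 = 1.85714e-15
Marginal: 0.061917 + 0.00341521 + 2.754e-25 + 1.85714e-15 = 0.0653322
P(Class 2 | data) ≈ 0.0523

0.0523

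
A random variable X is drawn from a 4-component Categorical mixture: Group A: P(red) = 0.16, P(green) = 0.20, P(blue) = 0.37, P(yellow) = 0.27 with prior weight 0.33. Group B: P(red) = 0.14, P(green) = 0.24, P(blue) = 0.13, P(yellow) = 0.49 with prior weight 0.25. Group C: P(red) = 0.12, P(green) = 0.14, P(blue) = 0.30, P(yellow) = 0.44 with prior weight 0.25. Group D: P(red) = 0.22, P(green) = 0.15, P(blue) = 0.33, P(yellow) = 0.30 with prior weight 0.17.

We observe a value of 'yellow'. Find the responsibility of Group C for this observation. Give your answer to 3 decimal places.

P(component k | x) = P(Z=k)·f_k(x) / marginal(x), where marginal(x) = Σ_j P(Z=j)·f_j(x).
Component likelihoods at x = 'yellow':
  L_A = 0.27
  L_B = 0.49
  L_C = 0.44
  L_D = 0.3
Unnormalised posteriors:
  P(Z=A)·L_A = 0.33 × 0.27 = 0.0891
  P(Z=B)·L_B = 0.25 × 0.49 = 0.1225
  P(Z=C)·L_C = 0.25 × 0.44 = 0.11
  P(Z=D)·L_D = 0.17 × 0.3 = 0.051
Denominator: 0.0891 + 0.1225 + 0.11 + 0.051 = 0.3726
P(Group C | 'yellow') = 0.11 / 0.3726 ≈ 0.295

0.295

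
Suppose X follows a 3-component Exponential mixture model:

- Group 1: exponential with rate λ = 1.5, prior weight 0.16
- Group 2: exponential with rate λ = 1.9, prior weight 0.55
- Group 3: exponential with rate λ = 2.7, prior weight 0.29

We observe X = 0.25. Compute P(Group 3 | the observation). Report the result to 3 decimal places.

0.329

P(component k | x) = w_k·f_k(x) / marginal(x), where marginal(x) = Σ_j w_j·f_j(x).
Evaluate each component's likelihood at the observed value:
  f_1 = 1.5·e^(−1.5·0.25) = 1.5·e^(−0.3750) = 1.03093
  f_2 = 1.9·e^(−1.9·0.25) = 1.9·e^(−0.4750) = 1.18158
  f_3 = 2.7·e^(−2.7·0.25) = 2.7·e^(−0.6750) = 1.37472
Weight by the priors:
  w_1·f_1 = 0.16 × 1.03093 = 0.164949
  w_2·f_2 = 0.55 × 1.18158 = 0.64987
  w_3·f_3 = 0.29 × 1.37472 = 0.398669
Evidence: 0.164949 + 0.64987 + 0.398669 = 1.21349
Responsibility of Group 3: 0.398669 / 1.21349 ≈ 0.329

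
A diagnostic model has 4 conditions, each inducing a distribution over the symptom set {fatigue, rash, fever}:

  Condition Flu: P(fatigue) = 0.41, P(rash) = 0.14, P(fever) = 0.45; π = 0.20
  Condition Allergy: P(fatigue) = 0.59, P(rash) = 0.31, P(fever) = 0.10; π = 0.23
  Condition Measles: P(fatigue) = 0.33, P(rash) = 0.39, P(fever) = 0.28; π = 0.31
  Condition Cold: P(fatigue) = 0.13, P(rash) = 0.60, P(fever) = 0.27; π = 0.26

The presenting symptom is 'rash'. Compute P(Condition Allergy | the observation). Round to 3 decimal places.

By Bayes' theorem, P(k | x) = w_k f_k(x) / Σ_j w_j f_j(x).
Categorical probabilities:
  f_Flu = 0.14
  f_Allergy = 0.31
  f_Measles = 0.39
  f_Cold = 0.6
Unnormalised posteriors:
  w_Flu·f_Flu = 0.20 × 0.14 = 0.028
  w_Allergy·f_Allergy = 0.23 × 0.31 = 0.0713
  w_Measles·f_Measles = 0.31 × 0.39 = 0.1209
  w_Cold·f_Cold = 0.26 × 0.6 = 0.156
Marginal: 0.028 + 0.0713 + 0.1209 + 0.156 = 0.3762
So the posterior for Condition Allergy is 0.0713 / 0.3762 ≈ 0.190.

0.190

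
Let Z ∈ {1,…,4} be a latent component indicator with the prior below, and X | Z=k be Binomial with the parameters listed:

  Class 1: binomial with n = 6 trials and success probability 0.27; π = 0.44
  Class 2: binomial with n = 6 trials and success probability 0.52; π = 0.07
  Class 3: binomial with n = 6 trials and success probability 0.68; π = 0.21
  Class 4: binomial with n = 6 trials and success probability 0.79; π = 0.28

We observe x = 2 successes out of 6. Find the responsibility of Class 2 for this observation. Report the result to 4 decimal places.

Posterior ∝ prior × likelihood, so P(k | x) ∝ w_k f_k(x); normalise over all components.
Binomial probabilities:
  L_1 = 0.310535
  L_2 = 0.215309
  L_3 = 0.0727292
  L_4 = 0.0182063
Unnormalised posteriors:
  w_1·L_1 = 0.44 × 0.310535 = 0.136635
  w_2·L_2 = 0.07 × 0.215309 = 0.0150717
  w_3·L_3 = 0.21 × 0.0727292 = 0.0152731
  w_4·L_4 = 0.28 × 0.0182063 = 0.00509777
Sum: 0.136635 + 0.0150717 + 0.0152731 + 0.00509777 = 0.172078
Responsibility of Class 2: 0.0150717 / 0.172078 ≈ 0.0876

0.0876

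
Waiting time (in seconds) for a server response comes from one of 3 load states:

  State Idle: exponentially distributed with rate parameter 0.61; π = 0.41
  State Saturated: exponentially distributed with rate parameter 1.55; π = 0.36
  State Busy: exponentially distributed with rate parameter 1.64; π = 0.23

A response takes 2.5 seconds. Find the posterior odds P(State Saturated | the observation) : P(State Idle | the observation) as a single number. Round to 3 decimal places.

Only the two components matter; the odds are (π_i f_i(x)) / (π_j f_j(x)).
Evaluate each component's likelihood at the observed value:
  L_Idle = 0.61·e^(−0.61·2.5) = 0.61·e^(−1.5250) = 0.132749
  L_Saturated = 1.55·e^(−1.55·2.5) = 1.55·e^(−3.8750) = 0.0321692
  L_Busy = 1.64·e^(−1.64·2.5) = 1.64·e^(−4.1000) = 0.0271792
0.0115809 / 0.054427 ≈ 0.213

0.213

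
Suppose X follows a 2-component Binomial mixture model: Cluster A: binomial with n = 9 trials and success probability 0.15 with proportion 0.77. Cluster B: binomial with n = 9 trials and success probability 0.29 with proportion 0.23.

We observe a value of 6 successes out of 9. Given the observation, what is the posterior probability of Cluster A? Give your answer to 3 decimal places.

0.099

P(component k | x) = π_k·f_k(x) / marginal(x), where marginal(x) = Σ_j π_j·f_j(x).
Component likelihoods at x = 6 successes out of 9:
  L_A = C(9,6)·0.15^6·0.85^3 = 84·1.13906e-05·0.614125 = 0.000587602
  L_B = C(9,6)·0.29^6·0.71^3 = 84·0.000594823·0.357911 = 0.0178831
Unnormalised posteriors:
  π_A·L_A = 0.77 × 0.000587602 = 0.000452454
  π_B·L_B = 0.23 × 0.0178831 = 0.00411311
Normaliser: 0.000452454 + 0.00411311 = 0.00456556
So the posterior for Cluster A is 0.000452454 / 0.00456556 ≈ 0.099.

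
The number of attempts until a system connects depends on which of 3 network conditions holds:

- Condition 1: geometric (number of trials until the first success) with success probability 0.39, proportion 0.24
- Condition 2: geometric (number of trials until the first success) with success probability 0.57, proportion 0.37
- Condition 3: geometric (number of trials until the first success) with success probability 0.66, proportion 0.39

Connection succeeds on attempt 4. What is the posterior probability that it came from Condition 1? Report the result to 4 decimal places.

0.4414

The responsibility of component k is P(Z=k) f_k(x) divided by Σ_j P(Z=j) f_j(x).
Component likelihoods at x = 4:
  p_1 = 0.39·(1−0.39)^3 = 0.39·0.226981 = 0.0885226
  p_2 = 0.57·(1−0.57)^3 = 0.57·0.079507 = 0.045319
  p_3 = 0.66·(1−0.66)^3 = 0.66·0.039304 = 0.0259406
Prior × likelihood for each component:
  P(Z=1)·p_1 = 0.24 × 0.0885226 = 0.0212454
  P(Z=2)·p_2 = 0.37 × 0.045319 = 0.016768
  P(Z=3)·p_3 = 0.39 × 0.0259406 = 0.0101168
Sum: 0.0212454 + 0.016768 + 0.0101168 = 0.0481303
P(Condition 1 | the observation) = 0.0212454 / 0.0481303 ≈ 0.4414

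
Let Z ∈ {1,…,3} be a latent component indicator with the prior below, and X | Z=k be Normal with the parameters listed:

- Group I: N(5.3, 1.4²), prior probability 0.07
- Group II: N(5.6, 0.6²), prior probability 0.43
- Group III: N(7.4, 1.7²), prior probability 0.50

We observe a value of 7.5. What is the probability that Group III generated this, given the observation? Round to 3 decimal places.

0.938

P(component k | x) = π_k·f_k(x) / marginal(x), where marginal(x) = Σ_j π_j·f_j(x).
Evaluate each component's likelihood at the observed value:
  L_I = 0.0829013
  L_II = 0.00441829
  L_III = 0.234266
Multiply by the mixture weights:
  π_I·L_I = 0.07 × 0.0829013 = 0.00580309
  π_II·L_II = 0.43 × 0.00441829 = 0.00189987
  π_III·L_III = 0.50 × 0.234266 = 0.117133
Denominator: 0.00580309 + 0.00189987 + 0.117133 = 0.124836
So the posterior for Group III is 0.117133 / 0.124836 ≈ 0.938.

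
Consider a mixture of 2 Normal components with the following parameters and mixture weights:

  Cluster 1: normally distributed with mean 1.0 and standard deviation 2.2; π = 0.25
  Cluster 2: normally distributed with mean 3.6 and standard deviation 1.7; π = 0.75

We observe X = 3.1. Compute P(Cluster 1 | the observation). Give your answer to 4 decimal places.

0.1457

The responsibility of component k is P(Z=k) f_k(x) divided by Σ_j P(Z=j) f_j(x).
Normal densities:
  f_1 = 0.114983
  f_2 = 0.224738
Multiply by the mixture weights:
  P(Z=1)·f_1 = 0.25 × 0.114983 = 0.0287457
  P(Z=2)·f_2 = 0.75 × 0.224738 = 0.168554
Evidence: 0.0287457 + 0.168554 = 0.197299
Responsibility of Cluster 1: 0.0287457 / 0.197299 ≈ 0.1457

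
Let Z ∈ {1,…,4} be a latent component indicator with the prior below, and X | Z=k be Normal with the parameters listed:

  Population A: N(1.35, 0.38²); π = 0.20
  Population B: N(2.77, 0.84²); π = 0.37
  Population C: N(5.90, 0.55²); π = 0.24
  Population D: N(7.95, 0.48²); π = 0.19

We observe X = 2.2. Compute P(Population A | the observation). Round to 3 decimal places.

Posterior ∝ prior × likelihood, so P(k | x) ∝ π_k f_k(x); normalise over all components.
Component likelihoods at x = 2.2:
  L_A = (1/(0.38·√(2π)))·exp(−(2.2−1.35)²/(2·0.38²)) = 1.049848·exp(-2.50173) = 0.0860277
  L_B = (1/(0.84·√(2π)))·exp(−(2.2−2.77)²/(2·0.84²)) = 0.474931·exp(-0.23023) = 0.377262
  L_C = (1/(0.55·√(2π)))·exp(−(2.2−5.90)²/(2·0.55²)) = 0.725350·exp(-22.62810) = 1.07966e-10
  L_D = (1/(0.48·√(2π)))·exp(−(2.2−7.95)²/(2·0.48²)) = 0.831130·exp(-71.75022) = 5.74044e-32
Weight by the priors:
  π_A·L_A = 0.20 × 0.0860277 = 0.0172055
  π_B·L_B = 0.37 × 0.377262 = 0.139587
  π_C·L_C = 0.24 × 1.07966e-10 = 2.59119e-11
  π_D·L_D = 0.19 × 5.74044e-32 = 1.09068e-32
Sum: 0.0172055 + 0.139587 + 2.59119e-11 + 1.09068e-32 = 0.156793
P(Population A | the observation) ≈ 0.110

0.110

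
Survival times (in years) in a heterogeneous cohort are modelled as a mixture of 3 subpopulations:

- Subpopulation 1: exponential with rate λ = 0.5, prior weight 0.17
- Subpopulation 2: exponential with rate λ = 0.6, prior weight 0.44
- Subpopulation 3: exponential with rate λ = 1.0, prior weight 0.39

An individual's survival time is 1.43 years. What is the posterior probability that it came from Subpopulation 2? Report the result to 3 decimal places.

0.453

The responsibility of component k is P(Z=k) f_k(x) divided by Σ_j P(Z=j) f_j(x).
Evaluate each component's likelihood at the observed value:
  f_1 = 0.5·e^(−0.5·1.43) = 0.5·e^(−0.7150) = 0.244596
  f_2 = 0.6·e^(−0.6·1.43) = 0.6·e^(−0.8580) = 0.254406
  f_3 = 1.0·e^(−1.0·1.43) = 1.0·e^(−1.4300) = 0.239309
Weight by the priors:
  P(Z=1)·f_1 = 0.17 × 0.244596 = 0.0415813
  P(Z=2)·f_2 = 0.44 × 0.254406 = 0.111938
  P(Z=3)·f_3 = 0.39 × 0.239309 = 0.0933305
Normaliser: 0.0415813 + 0.111938 + 0.0933305 = 0.24685
Responsibility of Subpopulation 2: 0.111938 / 0.24685 ≈ 0.453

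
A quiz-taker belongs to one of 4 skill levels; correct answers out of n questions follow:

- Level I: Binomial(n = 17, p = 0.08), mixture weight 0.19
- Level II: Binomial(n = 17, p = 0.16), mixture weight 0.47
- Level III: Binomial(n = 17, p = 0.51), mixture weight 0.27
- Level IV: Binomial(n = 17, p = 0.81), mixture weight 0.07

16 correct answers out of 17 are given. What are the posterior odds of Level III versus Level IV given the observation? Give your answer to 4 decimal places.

0.0061

Since P(k|x) ∝ w_k f_k(x), the posterior odds are w_i f_i(x) / (w_j f_j(x)).
Evaluate each component's likelihood at the observed value:
  L_I = C(17,16)·0.08^16·0.92^1 = 17·2.81475e-18·0.92 = 4.40227e-17
  L_II = C(17,16)·0.16^16·0.84^1 = 17·1.84467e-13·0.84 = 2.6342e-12
  L_III = C(17,16)·0.51^16·0.49^1 = 17·2.0947e-05·0.49 = 0.000174489
  L_IV = C(17,16)·0.81^16·0.19^1 = 17·0.0343368·0.19 = 0.110908
Odds = (0.27/0.07) × (0.000174489/0.110908) = 3.85714 × 0.00157328 ≈ 0.0061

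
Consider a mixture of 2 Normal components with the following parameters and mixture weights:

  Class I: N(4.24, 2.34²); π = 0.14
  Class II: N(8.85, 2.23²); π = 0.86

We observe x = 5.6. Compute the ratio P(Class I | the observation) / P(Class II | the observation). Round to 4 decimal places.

Since P(k|x) ∝ P(Z=k) f_k(x), the posterior odds are P(Z=i) f_i(x) / (P(Z=j) f_j(x)).
Component likelihoods at x = 5.6:
  f_I = 0.143994
  f_II = 0.061856
Odds = (0.14/0.86) × (0.143994/0.061856) = 0.162791 × 2.32789 ≈ 0.3790

0.3790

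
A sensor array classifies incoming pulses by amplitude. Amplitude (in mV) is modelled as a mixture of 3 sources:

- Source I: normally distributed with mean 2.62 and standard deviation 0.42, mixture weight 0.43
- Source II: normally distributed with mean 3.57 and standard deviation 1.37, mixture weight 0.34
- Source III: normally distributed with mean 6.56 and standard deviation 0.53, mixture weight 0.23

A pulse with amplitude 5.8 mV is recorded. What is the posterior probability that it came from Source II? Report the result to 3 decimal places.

0.298

Apply Bayes' rule: the posterior for each component is proportional to its prior times its likelihood at x.
Component likelihoods at x = 5.8 mV:
  L_I = (1/(0.42·√(2π)))·exp(−(5.8−2.62)²/(2·0.42²)) = 0.949863·exp(-28.66327) = 3.38347e-13
  L_II = (1/(1.37·√(2π)))·exp(−(5.8−3.57)²/(2·1.37²)) = 0.291199·exp(-1.32476) = 0.0774197
  L_III = (1/(0.53·√(2π)))·exp(−(5.8−6.56)²/(2·0.53²)) = 0.752721·exp(-1.02812) = 0.269231
Multiply by the mixture weights:
  π_I·L_I = 0.43 × 3.38347e-13 = 1.45489e-13
  π_II·L_II = 0.34 × 0.0774197 = 0.0263227
  π_III·L_III = 0.23 × 0.269231 = 0.0619232
Sum: 1.45489e-13 + 0.0263227 + 0.0619232 = 0.0882459
Responsibility of Source II: 0.0263227 / 0.0882459 ≈ 0.298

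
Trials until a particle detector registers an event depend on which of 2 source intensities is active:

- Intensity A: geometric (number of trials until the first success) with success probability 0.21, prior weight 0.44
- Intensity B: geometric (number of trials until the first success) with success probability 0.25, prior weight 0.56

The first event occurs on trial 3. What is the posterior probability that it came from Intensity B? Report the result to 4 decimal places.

0.5773

P(component k | x) = P(Z=k)·f_k(x) / marginal(x), where marginal(x) = Σ_j P(Z=j)·f_j(x).
Evaluate each component's likelihood at the observed value:
  L_A = 0.131061
  L_B = 0.140625
Prior × likelihood for each component:
  P(Z=A)·L_A = 0.44 × 0.131061 = 0.0576668
  P(Z=B)·L_B = 0.56 × 0.140625 = 0.07875
Marginal: 0.0576668 + 0.07875 = 0.136417
So the posterior for Intensity B is 0.07875 / 0.136417 ≈ 0.5773.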